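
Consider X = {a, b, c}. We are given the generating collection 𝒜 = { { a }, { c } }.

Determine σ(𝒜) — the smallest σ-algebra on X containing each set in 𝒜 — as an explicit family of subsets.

σ(𝒜) = { {  }, { a }, { b }, { c }, { a, b }, { a, c }, { b, c }, X }

Derivation:
Start: 𝒜 ∪ {∅, X} = { {  }, { a }, { c }, X }.
Round 1. New:
  { a, b }  = complement { c }
  { a, c }  = { c } ∪ { a }
  { b, c }  = complement { a }
  |family| = 7
Round 2 (1 new):
  { b }  = complement { a, c }
  |family| = 8
Round 3: stable.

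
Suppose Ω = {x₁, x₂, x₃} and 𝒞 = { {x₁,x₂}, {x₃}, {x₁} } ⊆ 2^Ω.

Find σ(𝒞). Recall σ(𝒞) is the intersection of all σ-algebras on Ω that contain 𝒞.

σ(𝒞) (8 sets): { ∅, {x₁}, {x₂}, {x₃}, {x₁,x₂}, {x₁,x₃}, {x₂,x₃}, Ω }

Derivation:
Initial family (5 sets): { ∅, {x₁}, {x₃}, {x₁,x₂}, Ω }.
Iteration 1. New:
  {x₁,x₃}  = {x₃} ∪ {x₁}
  {x₂,x₃}  = complement {x₁}
  (now 7)
Iteration 2: +1 →
  {x₂}  = complement {x₁,x₃}
  (now 8)
Iteration 3: stable.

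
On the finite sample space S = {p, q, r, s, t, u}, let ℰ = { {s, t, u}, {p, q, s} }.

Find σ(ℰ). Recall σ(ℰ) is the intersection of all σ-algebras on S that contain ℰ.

Begin from { {}, {p, q, s}, {s, t, u}, S } (that is, ℰ plus ∅ and S).
Iteration 1. New:
  {p, q, r}  = complement {s, t, u}
  {r, t, u}  = complement {p, q, s}
  {p, q, s, t, u}  = {p, q, s} ∪ {s, t, u}
  [7 total]
Iteration 2 (4 new):
  {r}  = complement {p, q, s, t, u}
  {p, q, r, s}  = {p, q, r} ∪ {p, q, s}
  {r, s, t, u}  = {r, t, u} ∪ {s, t, u}
  {p, q, r, t, u}  = {p, q, r} ∪ {r, t, u}
  [11 total]
Iteration 3 adds 3:
  {s}  = complement {p, q, r, t, u}
  {p, q}  = complement {r, s, t, u}
  {t, u}  = complement {p, q, r, s}
  [14 total]
Iteration 4: +2 →
  {r, s}  = {r} ∪ {s}
  {p, q, t, u}  = {t, u} ∪ {p, q}
  [16 total]
Iteration 5: closed — nothing new.

|σ(ℰ)| = 16.  σ(ℰ) = { {}, {r}, {s}, {p, q}, {r, s}, {t, u}, {p, q, r}, {p, q, s}, {r, t, u}, {s, t, u}, {p, q, r, s}, {p, q, t, u}, {r, s, t, u}, {p, q, r, t, u}, {p, q, s, t, u}, S }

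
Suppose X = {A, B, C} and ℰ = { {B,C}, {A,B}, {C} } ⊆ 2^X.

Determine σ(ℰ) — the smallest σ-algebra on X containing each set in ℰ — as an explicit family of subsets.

Answer: σ(ℰ) = { {}, {A}, {B}, {C}, {A,B}, {A,C}, {B,C}, X }

Check:
Start: ℰ ∪ {∅, X} = { {}, {C}, {A,B}, {B,C}, X }.
Iteration 1: 1 new —
  {A}  = ᶜ of {B,C}
Iteration 2 (1 new):
  {A,C}  = {C} ∪ {A}
Iteration 3. New:
  {B}  = ᶜ of {A,C}
Iteration 4: no new sets; the family is a σ-algebra.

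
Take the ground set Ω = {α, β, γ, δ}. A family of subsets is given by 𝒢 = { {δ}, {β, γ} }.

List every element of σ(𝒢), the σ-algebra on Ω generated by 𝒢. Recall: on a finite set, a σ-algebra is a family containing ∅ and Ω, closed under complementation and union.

|σ(𝒢)| = 8.  σ(𝒢) = { ∅, {α}, {δ}, {α, δ}, {β, γ}, {α, β, γ}, {β, γ, δ}, Ω }

Working:
Start: 𝒢 ∪ {∅, Ω} = { ∅, {δ}, {β, γ}, Ω }.
Step 1 (3 new):
  {α, δ}  = Ω∖{β, γ}
  {α, β, γ}  = Ω∖{δ}
  {β, γ, δ}  = {δ} ∪ {β, γ}
  (now 7)
Step 2. New:
  {α}  = Ω∖{β, γ, δ}
  (now 8)
Step 3 adds nothing — fixpoint reached.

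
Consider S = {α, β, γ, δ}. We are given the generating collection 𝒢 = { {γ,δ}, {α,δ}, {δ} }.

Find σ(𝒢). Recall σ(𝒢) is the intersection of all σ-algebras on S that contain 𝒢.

Start: 𝒢 ∪ {∅, S} = { {}, {δ}, {α,δ}, {γ,δ}, S }.
Step 1 (4 new):
  {α,β}  = complement {γ,δ}
  {β,γ}  = complement {α,δ}
  {α,β,γ}  = complement {δ}
  {α,γ,δ}  = {γ,δ} ∪ {α,δ}
  [9 total]
Step 2. New:
  {β}  = complement {α,γ,δ}
  {α,β,δ}  = {α,β} ∪ {α,δ}
  {β,γ,δ}  = {γ,δ} ∪ {β,γ}
  [12 total]
Step 3: +3 →
  {α}  = complement {β,γ,δ}
  {γ}  = complement {α,β,δ}
  {β,δ}  = {δ} ∪ {β}
  [15 total]
Step 4 (1 new):
  {α,γ}  = complement {β,δ}
  [16 total]
After Step 5 the family is unchanged; done.

σ(𝒢) = { {}, {α}, {β}, {γ}, {δ}, {α,β}, {α,γ}, {α,δ}, {β,γ}, {β,δ}, {γ,δ}, {α,β,γ}, {α,β,δ}, {α,γ,δ}, {β,γ,δ}, S }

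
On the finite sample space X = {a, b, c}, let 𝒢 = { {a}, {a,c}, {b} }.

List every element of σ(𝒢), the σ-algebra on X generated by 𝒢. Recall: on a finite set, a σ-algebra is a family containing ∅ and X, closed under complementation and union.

Initial family (5 sets): { {}, {a}, {b}, {a,c}, X }.
Step 1 adds 2:
  {a,b}  = {b} ∪ {a}
  {b,c}  = X∖{a}
  |family| = 7
Step 2: +1 →
  {c}  = X∖{a,b}
  |family| = 8
Step 3 adds nothing — fixpoint reached.

σ(𝒢) = { {}, {a}, {b}, {c}, {a,b}, {a,c}, {b,c}, X }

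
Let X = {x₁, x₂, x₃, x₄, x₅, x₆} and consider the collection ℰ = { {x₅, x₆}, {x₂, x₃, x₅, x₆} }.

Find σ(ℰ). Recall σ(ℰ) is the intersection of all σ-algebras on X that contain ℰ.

σ(ℰ) (8 sets): { {}, {x₁, x₄}, {x₂, x₃}, {x₅, x₆}, {x₁, x₂, x₃, x₄}, {x₁, x₄, x₅, x₆}, {x₂, x₃, x₅, x₆}, X }

Derivation:
Initial family (4 sets): { {}, {x₅, x₆}, {x₂, x₃, x₅, x₆}, X }.
Round 1 adds 2:
  {x₁, x₄}  = {x₂, x₃, x₅, x₆}ᶜ
  {x₁, x₂, x₃, x₄}  = {x₅, x₆}ᶜ
  (now 6)
Round 2 (1 new):
  {x₁, x₄, x₅, x₆}  = {x₁, x₄} ∪ {x₅, x₆}
  (now 7)
Round 3 (1 new):
  {x₂, x₃}  = {x₁, x₄, x₅, x₆}ᶜ
  (now 8)
Round 4: stable.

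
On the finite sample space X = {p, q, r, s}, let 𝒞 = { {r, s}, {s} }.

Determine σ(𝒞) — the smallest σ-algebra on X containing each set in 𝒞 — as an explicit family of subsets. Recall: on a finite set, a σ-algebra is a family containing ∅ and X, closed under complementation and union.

Take S₀ = 𝒞 ∪ {∅, X} = { {}, {s}, {r, s}, X }.
Step 1: 2 new —
  {p, q}  = ᶜ of {r, s}
  {p, q, r}  = ᶜ of {s}
  (now 6)
Step 2: 1 new —
  {p, q, s}  = {p, q} ∪ {s}
  (now 7)
Step 3 (1 new):
  {r}  = ᶜ of {p, q, s}
  (now 8)
Step 4: already closed under ᶜ and ∪.

Therefore σ(𝒞) = { {}, {r}, {s}, {p, q}, {r, s}, {p, q, r}, {p, q, s}, X } (|σ(𝒞)| = 8).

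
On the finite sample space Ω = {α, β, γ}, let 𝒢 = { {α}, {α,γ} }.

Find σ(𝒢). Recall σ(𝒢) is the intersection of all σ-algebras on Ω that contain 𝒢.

Seed the family with 𝒢 together with ∅ and Ω: { {}, {α}, {α,γ}, Ω }.
Iteration 1: +2 →
  {β}  = {α,γ}ᶜ
  {β,γ}  = {α}ᶜ
  [6 total]
Iteration 2: +1 →
  {α,β}  = {β} ∪ {α}
  [7 total]
Iteration 3 (1 new):
  {γ}  = {α,β}ᶜ
  [8 total]
Iteration 4 adds nothing — fixpoint reached.

Therefore σ(𝒢) = { {}, {α}, {β}, {γ}, {α,β}, {α,γ}, {β,γ}, Ω } (|σ(𝒢)| = 8).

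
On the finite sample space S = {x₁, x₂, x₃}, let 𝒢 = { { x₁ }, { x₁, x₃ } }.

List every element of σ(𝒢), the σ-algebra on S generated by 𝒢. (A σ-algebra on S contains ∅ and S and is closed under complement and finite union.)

Initial family (4 sets): { ∅, { x₁ }, { x₁, x₃ }, S }.
Round 1: 2 new —
  { x₂ }  = S∖{ x₁, x₃ }
  { x₂, x₃ }  = S∖{ x₁ }
  [6 total]
Round 2. New:
  { x₁, x₂ }  = { x₂ } ∪ { x₁ }
  [7 total]
Round 3 (1 new):
  { x₃ }  = S∖{ x₁, x₂ }
  [8 total]
Round 4: no new sets; the family is a σ-algebra.

Hence σ(𝒢) has 8 members: { ∅, { x₁ }, { x₂ }, { x₃ }, { x₁, x₂ }, { x₁, x₃ }, { x₂, x₃ }, S }.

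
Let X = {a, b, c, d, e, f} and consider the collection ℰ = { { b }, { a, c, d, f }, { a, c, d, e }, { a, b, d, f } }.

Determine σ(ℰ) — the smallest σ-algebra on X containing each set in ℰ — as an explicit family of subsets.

σ(ℰ) (32 sets): { ∅, { b }, { c }, { e }, { f }, { a, d }, { b, c }, { b, e }, { b, f }, { c, e }, { c, f }, { e, f }, { a, b, d }, { a, c, d }, { a, d, e }, { a, d, f }, { b, c, e }, { b, c, f }, { b, e, f }, { c, e, f }, { a, b, c, d }, { a, b, d, e }, { a, b, d, f }, { a, c, d, e }, { a, c, d, f }, { a, d, e, f }, { b, c, e, f }, { a, b, c, d, e }, { a, b, c, d, f }, { a, b, d, e, f }, { a, c, d, e, f }, X }

Check:
Begin from { ∅, { b }, { a, b, d, f }, { a, c, d, e }, { a, c, d, f }, X } (that is, ℰ plus ∅ and X).
Step 1: +6 →
  { b, e }  = { a, c, d, f }ᶜ
  { b, f }  = { a, c, d, e }ᶜ
  { c, e }  = { a, b, d, f }ᶜ
  { a, b, c, d, e }  = { a, c, d, e } ∪ { b }
  { a, b, c, d, f }  = { a, b, d, f } ∪ { a, c, d, f }
  { a, c, d, e, f }  = { b }ᶜ
  (now 12)
Step 2 adds 6:
  { e }  = { a, b, c, d, f }ᶜ
  { f }  = { a, b, c, d, e }ᶜ
  { b, c, e }  = { b, e } ∪ { c, e }
  { b, e, f }  = { b, e } ∪ { b, f }
  { b, c, e, f }  = { b, f } ∪ { c, e }
  { a, b, d, e, f }  = { b, e } ∪ { a, b, d, f }
  (now 18)
Step 3: +6 →
  { c }  = { a, b, d, e, f }ᶜ
  { a, d }  = { b, c, e, f }ᶜ
  { e, f }  = { e } ∪ { f }
  { a, c, d }  = { b, e, f }ᶜ
  { a, d, f }  = { b, c, e }ᶜ
  { c, e, f }  = { c, e } ∪ { f }
  (now 24)
Step 4 (8 new):
  { b, c }  = { b } ∪ { c }
  { c, f }  = { f } ∪ { c }
  { a, b, d }  = { c, e, f }ᶜ
  { a, d, e }  = { e } ∪ { a, d }
  { b, c, f }  = { b, f } ∪ { c }
  { a, b, c, d }  = { e, f }ᶜ
  { a, b, d, e }  = { b, e } ∪ { a, d }
  { a, d, e, f }  = { e, f } ∪ { a, d, f }
  (now 32)
Step 5: no new sets; the family is a σ-algebra.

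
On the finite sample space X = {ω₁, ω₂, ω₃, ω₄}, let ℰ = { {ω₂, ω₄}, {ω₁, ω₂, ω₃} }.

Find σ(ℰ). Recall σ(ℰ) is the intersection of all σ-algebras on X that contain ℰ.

Answer: σ(ℰ) = { {}, {ω₂}, {ω₄}, {ω₁, ω₃}, {ω₂, ω₄}, {ω₁, ω₂, ω₃}, {ω₁, ω₃, ω₄}, X }

Derivation:
Seed the family with ℰ together with ∅ and X: { {}, {ω₂, ω₄}, {ω₁, ω₂, ω₃}, X }.
Round 1 (2 new):
  {ω₄}  = X∖{ω₁, ω₂, ω₃}
  {ω₁, ω₃}  = X∖{ω₂, ω₄}
  — 6 sets.
Round 2: 1 new —
  {ω₁, ω₃, ω₄}  = {ω₁, ω₃} ∪ {ω₄}
  — 7 sets.
Round 3 adds 1:
  {ω₂}  = X∖{ω₁, ω₃, ω₄}
  — 8 sets.
Round 4: closed — nothing new.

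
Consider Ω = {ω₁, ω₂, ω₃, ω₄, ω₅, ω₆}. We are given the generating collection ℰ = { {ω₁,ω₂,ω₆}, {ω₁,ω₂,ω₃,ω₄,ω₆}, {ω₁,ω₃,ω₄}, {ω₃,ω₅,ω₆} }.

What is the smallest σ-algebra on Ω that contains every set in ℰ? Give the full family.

σ(ℰ) = { {}, {ω₁}, {ω₂}, {ω₃}, {ω₄}, {ω₅}, {ω₆}, {ω₁,ω₂}, {ω₁,ω₃}, {ω₁,ω₄}, {ω₁,ω₅}, {ω₁,ω₆}, {ω₂,ω₃}, {ω₂,ω₄}, {ω₂,ω₅}, {ω₂,ω₆}, {ω₃,ω₄}, {ω₃,ω₅}, {ω₃,ω₆}, {ω₄,ω₅}, {ω₄,ω₆}, {ω₅,ω₆}, {ω₁,ω₂,ω₃}, {ω₁,ω₂,ω₄}, {ω₁,ω₂,ω₅}, {ω₁,ω₂,ω₆}, {ω₁,ω₃,ω₄}, {ω₁,ω₃,ω₅}, {ω₁,ω₃,ω₆}, {ω₁,ω₄,ω₅}, {ω₁,ω₄,ω₆}, {ω₁,ω₅,ω₆}, {ω₂,ω₃,ω₄}, {ω₂,ω₃,ω₅}, {ω₂,ω₃,ω₆}, {ω₂,ω₄,ω₅}, {ω₂,ω₄,ω₆}, {ω₂,ω₅,ω₆}, {ω₃,ω₄,ω₅}, {ω₃,ω₄,ω₆}, {ω₃,ω₅,ω₆}, {ω₄,ω₅,ω₆}, {ω₁,ω₂,ω₃,ω₄}, {ω₁,ω₂,ω₃,ω₅}, {ω₁,ω₂,ω₃,ω₆}, {ω₁,ω₂,ω₄,ω₅}, {ω₁,ω₂,ω₄,ω₆}, {ω₁,ω₂,ω₅,ω₆}, {ω₁,ω₃,ω₄,ω₅}, {ω₁,ω₃,ω₄,ω₆}, {ω₁,ω₃,ω₅,ω₆}, {ω₁,ω₄,ω₅,ω₆}, {ω₂,ω₃,ω₄,ω₅}, {ω₂,ω₃,ω₄,ω₆}, {ω₂,ω₃,ω₅,ω₆}, {ω₂,ω₄,ω₅,ω₆}, {ω₃,ω₄,ω₅,ω₆}, {ω₁,ω₂,ω₃,ω₄,ω₅}, {ω₁,ω₂,ω₃,ω₄,ω₆}, {ω₁,ω₂,ω₃,ω₅,ω₆}, {ω₁,ω₂,ω₄,ω₅,ω₆}, {ω₁,ω₃,ω₄,ω₅,ω₆}, {ω₂,ω₃,ω₄,ω₅,ω₆}, Ω }

Working:
Begin from { {}, {ω₁,ω₂,ω₆}, {ω₁,ω₃,ω₄}, {ω₃,ω₅,ω₆}, {ω₁,ω₂,ω₃,ω₄,ω₆}, Ω } (that is, ℰ plus ∅ and Ω).
Round 1 (6 new):
  {ω₅}  = complement {ω₁,ω₂,ω₃,ω₄,ω₆}
  {ω₁,ω₂,ω₄}  = complement {ω₃,ω₅,ω₆}
  {ω₂,ω₅,ω₆}  = complement {ω₁,ω₃,ω₄}
  {ω₃,ω₄,ω₅}  = complement {ω₁,ω₂,ω₆}
  {ω₁,ω₂,ω₃,ω₅,ω₆}  = {ω₃,ω₅,ω₆} ∪ {ω₁,ω₂,ω₆}
  {ω₁,ω₃,ω₄,ω₅,ω₆}  = {ω₁,ω₃,ω₄} ∪ {ω₃,ω₅,ω₆}
Round 2 adds 12:
  {ω₂}  = complement {ω₁,ω₃,ω₄,ω₅,ω₆}
  {ω₄}  = complement {ω₁,ω₂,ω₃,ω₅,ω₆}
  {ω₁,ω₂,ω₃,ω₄}  = {ω₁,ω₂,ω₄} ∪ {ω₁,ω₃,ω₄}
  {ω₁,ω₂,ω₄,ω₅}  = {ω₁,ω₂,ω₄} ∪ {ω₅}
  {ω₁,ω₂,ω₄,ω₆}  = {ω₁,ω₂,ω₄} ∪ {ω₁,ω₂,ω₆}
  {ω₁,ω₂,ω₅,ω₆}  = {ω₂,ω₅,ω₆} ∪ {ω₁,ω₂,ω₆}
  {ω₁,ω₃,ω₄,ω₅}  = {ω₃,ω₄,ω₅} ∪ {ω₁,ω₃,ω₄}
  {ω₂,ω₃,ω₅,ω₆}  = {ω₂,ω₅,ω₆} ∪ {ω₃,ω₅,ω₆}
  {ω₃,ω₄,ω₅,ω₆}  = {ω₃,ω₄,ω₅} ∪ {ω₃,ω₅,ω₆}
  {ω₁,ω₂,ω₃,ω₄,ω₅}  = {ω₃,ω₄,ω₅} ∪ {ω₁,ω₂,ω₄}
  {ω₁,ω₂,ω₄,ω₅,ω₆}  = {ω₂,ω₅,ω₆} ∪ {ω₁,ω₂,ω₄}
  {ω₂,ω₃,ω₄,ω₅,ω₆}  = {ω₃,ω₄,ω₅} ∪ {ω₂,ω₅,ω₆}
Round 3: 15 new —
  {ω₁}  = complement {ω₂,ω₃,ω₄,ω₅,ω₆}
  {ω₃}  = complement {ω₁,ω₂,ω₄,ω₅,ω₆}
  {ω₆}  = complement {ω₁,ω₂,ω₃,ω₄,ω₅}
  {ω₁,ω₂}  = complement {ω₃,ω₄,ω₅,ω₆}
  {ω₁,ω₄}  = complement {ω₂,ω₃,ω₅,ω₆}
  {ω₂,ω₄}  = {ω₂} ∪ {ω₄}
  {ω₂,ω₅}  = {ω₂} ∪ {ω₅}
  {ω₂,ω₆}  = complement {ω₁,ω₃,ω₄,ω₅}
  {ω₃,ω₄}  = complement {ω₁,ω₂,ω₅,ω₆}
  {ω₃,ω₅}  = complement {ω₁,ω₂,ω₄,ω₆}
  {ω₃,ω₆}  = complement {ω₁,ω₂,ω₄,ω₅}
  {ω₄,ω₅}  = {ω₅} ∪ {ω₄}
  {ω₅,ω₆}  = complement {ω₁,ω₂,ω₃,ω₄}
  {ω₂,ω₃,ω₄,ω₅}  = {ω₃,ω₄,ω₅} ∪ {ω₂}
  {ω₂,ω₄,ω₅,ω₆}  = {ω₂,ω₅,ω₆} ∪ {ω₄}
Round 4: +25 →
  {ω₁,ω₃}  = complement {ω₂,ω₄,ω₅,ω₆}
  {ω₁,ω₅}  = {ω₁} ∪ {ω₅}
  {ω₁,ω₆}  = complement {ω₂,ω₃,ω₄,ω₅}
  {ω₂,ω₃}  = {ω₂} ∪ {ω₃}
  {ω₄,ω₆}  = {ω₄} ∪ {ω₆}
  {ω₁,ω₂,ω₃}  = {ω₁,ω₂} ∪ {ω₃}
  {ω₁,ω₂,ω₅}  = {ω₁,ω₂} ∪ {ω₂,ω₅}
  {ω₁,ω₃,ω₅}  = {ω₃,ω₅} ∪ {ω₁}
  {ω₁,ω₃,ω₆}  = {ω₃,ω₆} ∪ {ω₁}
  {ω₁,ω₄,ω₅}  = {ω₄,ω₅} ∪ {ω₁}
  {ω₁,ω₄,ω₆}  = {ω₁,ω₄} ∪ {ω₆}
  {ω₁,ω₅,ω₆}  = {ω₁} ∪ {ω₅,ω₆}
  {ω₂,ω₃,ω₄}  = {ω₃,ω₄} ∪ {ω₂}
  {ω₂,ω₃,ω₅}  = {ω₂} ∪ {ω₃,ω₅}
  {ω₂,ω₃,ω₆}  = {ω₂} ∪ {ω₃,ω₆}
  {ω₂,ω₄,ω₅}  = {ω₂} ∪ {ω₄,ω₅}
  {ω₂,ω₄,ω₆}  = {ω₂,ω₆} ∪ {ω₄}
  {ω₃,ω₄,ω₆}  = {ω₃,ω₄} ∪ {ω₃,ω₆}
  {ω₄,ω₅,ω₆}  = {ω₄,ω₅} ∪ {ω₅,ω₆}
  {ω₁,ω₂,ω₃,ω₅}  = {ω₃,ω₅} ∪ {ω₁,ω₂}
  {ω₁,ω₂,ω₃,ω₆}  = complement {ω₄,ω₅}
  {ω₁,ω₃,ω₄,ω₆}  = complement {ω₂,ω₅}
  {ω₁,ω₃,ω₅,ω₆}  = complement {ω₂,ω₄}
  {ω₁,ω₄,ω₅,ω₆}  = {ω₅,ω₆} ∪ {ω₁,ω₄}
  {ω₂,ω₃,ω₄,ω₆}  = {ω₃,ω₄} ∪ {ω₂,ω₆}
After Round 5 the family is unchanged; done.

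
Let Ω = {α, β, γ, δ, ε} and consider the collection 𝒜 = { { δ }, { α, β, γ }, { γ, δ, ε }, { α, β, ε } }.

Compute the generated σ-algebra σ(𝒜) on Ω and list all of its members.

Initial family (6 sets): { ∅, { δ }, { α, β, γ }, { α, β, ε }, { γ, δ, ε }, Ω }.
Step 1: +6 →
  { α, β }  = { γ, δ, ε }ᶜ
  { γ, δ }  = { α, β, ε }ᶜ
  { δ, ε }  = { α, β, γ }ᶜ
  { α, β, γ, δ }  = { α, β, γ } ∪ { δ }
  { α, β, γ, ε }  = { δ }ᶜ
  { α, β, δ, ε }  = { α, β, ε } ∪ { δ }
  — 12 sets.
Step 2: 3 new —
  { γ }  = { α, β, δ, ε }ᶜ
  { ε }  = { α, β, γ, δ }ᶜ
  { α, β, δ }  = { α, β } ∪ { δ }
  — 15 sets.
Step 3 (1 new):
  { γ, ε }  = { α, β, δ }ᶜ
  — 16 sets.
Step 4: stable.

Therefore σ(𝒜) = { ∅, { γ }, { δ }, { ε }, { α, β }, { γ, δ }, { γ, ε }, { δ, ε }, { α, β, γ }, { α, β, δ }, { α, β, ε }, { γ, δ, ε }, { α, β, γ, δ }, { α, β, γ, ε }, { α, β, δ, ε }, Ω } (|σ(𝒜)| = 16).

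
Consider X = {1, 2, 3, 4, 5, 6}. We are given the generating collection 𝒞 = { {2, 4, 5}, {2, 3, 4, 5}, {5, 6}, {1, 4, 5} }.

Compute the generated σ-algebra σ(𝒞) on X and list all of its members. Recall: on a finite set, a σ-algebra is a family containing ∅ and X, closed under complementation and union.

Answer: σ(𝒞) = { {}, {1}, {2}, {3}, {4}, {5}, {6}, {1, 2}, {1, 3}, {1, 4}, {1, 5}, {1, 6}, {2, 3}, {2, 4}, {2, 5}, {2, 6}, {3, 4}, {3, 5}, {3, 6}, {4, 5}, {4, 6}, {5, 6}, {1, 2, 3}, {1, 2, 4}, {1, 2, 5}, {1, 2, 6}, {1, 3, 4}, {1, 3, 5}, {1, 3, 6}, {1, 4, 5}, {1, 4, 6}, {1, 5, 6}, {2, 3, 4}, {2, 3, 5}, {2, 3, 6}, {2, 4, 5}, {2, 4, 6}, {2, 5, 6}, {3, 4, 5}, {3, 4, 6}, {3, 5, 6}, {4, 5, 6}, {1, 2, 3, 4}, {1, 2, 3, 5}, {1, 2, 3, 6}, {1, 2, 4, 5}, {1, 2, 4, 6}, {1, 2, 5, 6}, {1, 3, 4, 5}, {1, 3, 4, 6}, {1, 3, 5, 6}, {1, 4, 5, 6}, {2, 3, 4, 5}, {2, 3, 4, 6}, {2, 3, 5, 6}, {2, 4, 5, 6}, {3, 4, 5, 6}, {1, 2, 3, 4, 5}, {1, 2, 3, 4, 6}, {1, 2, 3, 5, 6}, {1, 2, 4, 5, 6}, {1, 3, 4, 5, 6}, {2, 3, 4, 5, 6}, X }

Working:
Seed the family with 𝒞 together with ∅ and X: { {}, {5, 6}, {1, 4, 5}, {2, 4, 5}, {2, 3, 4, 5}, X }.
Iteration 1 (9 new):
  {1, 6}  = complement {2, 3, 4, 5}
  {1, 3, 6}  = complement {2, 4, 5}
  {2, 3, 6}  = complement {1, 4, 5}
  {1, 2, 3, 4}  = complement {5, 6}
  {1, 2, 4, 5}  = {1, 4, 5} ∪ {2, 4, 5}
  {1, 4, 5, 6}  = {1, 4, 5} ∪ {5, 6}
  {2, 4, 5, 6}  = {5, 6} ∪ {2, 4, 5}
  {1, 2, 3, 4, 5}  = {1, 4, 5} ∪ {2, 3, 4, 5}
  {2, 3, 4, 5, 6}  = {5, 6} ∪ {2, 3, 4, 5}
  [15 total]
Iteration 2 adds 12:
  {1}  = complement {2, 3, 4, 5, 6}
  {6}  = complement {1, 2, 3, 4, 5}
  {1, 3}  = complement {2, 4, 5, 6}
  {2, 3}  = complement {1, 4, 5, 6}
  {3, 6}  = complement {1, 2, 4, 5}
  {1, 5, 6}  = {5, 6} ∪ {1, 6}
  {1, 2, 3, 6}  = {1, 3, 6} ∪ {2, 3, 6}
  {1, 3, 5, 6}  = {5, 6} ∪ {1, 3, 6}
  {2, 3, 5, 6}  = {5, 6} ∪ {2, 3, 6}
  {1, 2, 3, 4, 6}  = {1, 3, 6} ∪ {1, 2, 3, 4}
  {1, 2, 4, 5, 6}  = {1, 4, 5} ∪ {2, 4, 5, 6}
  {1, 3, 4, 5, 6}  = {1, 4, 5} ∪ {1, 3, 6}
  [27 total]
Iteration 3 (11 new):
  {2}  = complement {1, 3, 4, 5, 6}
  {3}  = complement {1, 2, 4, 5, 6}
  {5}  = complement {1, 2, 3, 4, 6}
  {1, 4}  = complement {2, 3, 5, 6}
  {2, 4}  = complement {1, 3, 5, 6}
  {4, 5}  = complement {1, 2, 3, 6}
  {1, 2, 3}  = {1, 3} ∪ {2, 3}
  {2, 3, 4}  = complement {1, 5, 6}
  {3, 5, 6}  = {5, 6} ∪ {3, 6}
  {1, 3, 4, 5}  = {1, 3} ∪ {1, 4, 5}
  {1, 2, 3, 5, 6}  = {5, 6} ∪ {1, 2, 3, 6}
  [38 total]
Iteration 4: +22 →
  {4}  = complement {1, 2, 3, 5, 6}
  {1, 2}  = {2} ∪ {1}
  {1, 5}  = {1} ∪ {5}
  {2, 5}  = {2} ∪ {5}
  {2, 6}  = complement {1, 3, 4, 5}
  {3, 5}  = {3} ∪ {5}
  {1, 2, 4}  = complement {3, 5, 6}
  {1, 2, 6}  = {1, 6} ∪ {2}
  {1, 3, 4}  = {1, 3} ∪ {1, 4}
  {1, 3, 5}  = {1, 3} ∪ {5}
  {1, 4, 6}  = {1, 6} ∪ {1, 4}
  {2, 3, 5}  = {2, 3} ∪ {5}
  {2, 4, 6}  = {2, 4} ∪ {6}
  {2, 5, 6}  = {2} ∪ {5, 6}
  {3, 4, 5}  = {4, 5} ∪ {3}
  {4, 5, 6}  = complement {1, 2, 3}
  {1, 2, 3, 5}  = {1, 2, 3} ∪ {5}
  {1, 2, 4, 6}  = {1, 6} ∪ {2, 4}
  {1, 2, 5, 6}  = {2} ∪ {1, 5, 6}
  {1, 3, 4, 6}  = {1, 3, 6} ∪ {1, 4}
  {2, 3, 4, 6}  = {2, 3, 6} ∪ {2, 3, 4}
  {3, 4, 5, 6}  = {4, 5} ∪ {3, 6}
  [60 total]
Iteration 5 (4 new):
  {3, 4}  = complement {1, 2, 5, 6}
  {4, 6}  = complement {1, 2, 3, 5}
  {1, 2, 5}  = {2, 5} ∪ {1, 5}
  {3, 4, 6}  = {3, 6} ∪ {4}
  [64 total]
Iteration 6: closed — nothing new.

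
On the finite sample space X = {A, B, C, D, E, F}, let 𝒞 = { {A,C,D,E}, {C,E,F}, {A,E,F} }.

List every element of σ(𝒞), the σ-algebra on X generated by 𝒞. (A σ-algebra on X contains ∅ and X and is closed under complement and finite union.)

Begin from { ∅, {A,E,F}, {C,E,F}, {A,C,D,E}, X } (that is, 𝒞 plus ∅ and X).
Round 1: +5 →
  {B,F}  = {A,C,D,E}ᶜ
  {A,B,D}  = {C,E,F}ᶜ
  {B,C,D}  = {A,E,F}ᶜ
  {A,C,E,F}  = {A,E,F} ∪ {C,E,F}
  {A,C,D,E,F}  = {A,C,D,E} ∪ {A,E,F}
Round 2: 11 new —
  {B}  = {A,C,D,E,F}ᶜ
  {B,D}  = {A,C,E,F}ᶜ
  {A,B,C,D}  = {B,C,D} ∪ {A,B,D}
  {A,B,D,F}  = {B,F} ∪ {A,B,D}
  {A,B,E,F}  = {B,F} ∪ {A,E,F}
  {B,C,D,F}  = {B,C,D} ∪ {B,F}
  {B,C,E,F}  = {B,F} ∪ {C,E,F}
  {A,B,C,D,E}  = {B,C,D} ∪ {A,C,D,E}
  {A,B,C,E,F}  = {A,C,E,F} ∪ {B,F}
  {A,B,D,E,F}  = {A,B,D} ∪ {A,E,F}
  {B,C,D,E,F}  = {B,C,D} ∪ {C,E,F}
Round 3 (11 new):
  {A}  = {B,C,D,E,F}ᶜ
  {C}  = {A,B,D,E,F}ᶜ
  {D}  = {A,B,C,E,F}ᶜ
  {F}  = {A,B,C,D,E}ᶜ
  {A,D}  = {B,C,E,F}ᶜ
  {A,E}  = {B,C,D,F}ᶜ
  {C,D}  = {A,B,E,F}ᶜ
  {C,E}  = {A,B,D,F}ᶜ
  {E,F}  = {A,B,C,D}ᶜ
  {B,D,F}  = {B,D} ∪ {B,F}
  {A,B,C,D,F}  = {B,C,D} ∪ {A,B,D,F}
Round 4 (24 new):
  {E}  = {A,B,C,D,F}ᶜ
  {A,B}  = {A} ∪ {B}
  {A,C}  = {A} ∪ {C}
  {A,F}  = {A} ∪ {F}
  {B,C}  = {B} ∪ {C}
  {C,F}  = {F} ∪ {C}
  {D,F}  = {F} ∪ {D}
  {A,B,E}  = {B} ∪ {A,E}
  {A,B,F}  = {A} ∪ {B,F}
  {A,C,D}  = {C,D} ∪ {A}
  {A,C,E}  = {B,D,F}ᶜ
  {A,D,E}  = {A,D} ∪ {A,E}
  {A,D,F}  = {F} ∪ {A,D}
  {B,C,E}  = {B} ∪ {C,E}
  {B,C,F}  = {B,F} ∪ {C}
  {B,E,F}  = {E,F} ∪ {B}
  {C,D,E}  = {C,D} ∪ {C,E}
  {C,D,F}  = {C,D} ∪ {F}
  {D,E,F}  = {E,F} ∪ {D}
  {A,B,D,E}  = {A,B,D} ∪ {A,E}
  {A,D,E,F}  = {E,F} ∪ {A,D}
  {B,C,D,E}  = {C,E} ∪ {B,C,D}
  {B,D,E,F}  = {B,D,F} ∪ {E,F}
  {C,D,E,F}  = {C,D} ∪ {E,F}
Round 5: 8 new —
  {B,E}  = {B} ∪ {E}
  {D,E}  = {E} ∪ {D}
  {A,B,C}  = {D,E,F}ᶜ
  {A,C,F}  = {A,F} ∪ {A,C}
  {B,D,E}  = {B,D} ∪ {E}
  {A,B,C,E}  = {D,F}ᶜ
  {A,B,C,F}  = {A,F} ∪ {B,C,F}
  {A,C,D,F}  = {C,D} ∪ {A,F}
Round 6: already closed under ᶜ and ∪.

σ(𝒞) = { ∅, {A}, {B}, {C}, {D}, {E}, {F}, {A,B}, {A,C}, {A,D}, {A,E}, {A,F}, {B,C}, {B,D}, {B,E}, {B,F}, {C,D}, {C,E}, {C,F}, {D,E}, {D,F}, {E,F}, {A,B,C}, {A,B,D}, {A,B,E}, {A,B,F}, {A,C,D}, {A,C,E}, {A,C,F}, {A,D,E}, {A,D,F}, {A,E,F}, {B,C,D}, {B,C,E}, {B,C,F}, {B,D,E}, {B,D,F}, {B,E,F}, {C,D,E}, {C,D,F}, {C,E,F}, {D,E,F}, {A,B,C,D}, {A,B,C,E}, {A,B,C,F}, {A,B,D,E}, {A,B,D,F}, {A,B,E,F}, {A,C,D,E}, {A,C,D,F}, {A,C,E,F}, {A,D,E,F}, {B,C,D,E}, {B,C,D,F}, {B,C,E,F}, {B,D,E,F}, {C,D,E,F}, {A,B,C,D,E}, {A,B,C,D,F}, {A,B,C,E,F}, {A,B,D,E,F}, {A,C,D,E,F}, {B,C,D,E,F}, X }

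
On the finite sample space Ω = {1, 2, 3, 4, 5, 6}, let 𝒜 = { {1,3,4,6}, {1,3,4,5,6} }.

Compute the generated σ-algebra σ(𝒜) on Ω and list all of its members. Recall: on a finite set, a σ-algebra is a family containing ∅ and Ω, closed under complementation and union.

|σ(𝒜)| = 8.  σ(𝒜) = { {}, {2}, {5}, {2,5}, {1,3,4,6}, {1,2,3,4,6}, {1,3,4,5,6}, Ω }

Check:
Start: 𝒜 ∪ {∅, Ω} = { {}, {1,3,4,6}, {1,3,4,5,6}, Ω }.
Iteration 1 adds 2:
  {2}  = complement {1,3,4,5,6}
  {2,5}  = complement {1,3,4,6}
  (now 6)
Iteration 2: 1 new —
  {1,2,3,4,6}  = {1,3,4,6} ∪ {2}
  (now 7)
Iteration 3: 1 new —
  {5}  = complement {1,2,3,4,6}
  (now 8)
Iteration 4 adds nothing — fixpoint reached.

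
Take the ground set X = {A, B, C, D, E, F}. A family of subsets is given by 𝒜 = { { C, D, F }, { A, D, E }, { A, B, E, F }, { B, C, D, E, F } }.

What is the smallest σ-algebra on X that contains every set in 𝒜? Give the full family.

Start: 𝒜 ∪ {∅, X} = { {}, { A, D, E }, { C, D, F }, { A, B, E, F }, { B, C, D, E, F }, X }.
Step 1 adds 6:
  { A }  = complement { B, C, D, E, F }
  { C, D }  = complement { A, B, E, F }
  { A, B, E }  = complement { C, D, F }
  { B, C, F }  = complement { A, D, E }
  { A, B, D, E, F }  = { A, D, E } ∪ { A, B, E, F }
  { A, C, D, E, F }  = { A, D, E } ∪ { C, D, F }
Step 2: +10 →
  { B }  = complement { A, C, D, E, F }
  { C }  = complement { A, B, D, E, F }
  { A, C, D }  = { C, D } ∪ { A }
  { A, B, C, F }  = { B, C, F } ∪ { A }
  { A, B, D, E }  = { A, D, E } ∪ { A, B, E }
  { A, C, D, E }  = { A, D, E } ∪ { C, D }
  { A, C, D, F }  = { C, D, F } ∪ { A }
  { B, C, D, F }  = { C, D } ∪ { B, C, F }
  { A, B, C, D, E }  = { C, D } ∪ { A, B, E }
  { A, B, C, E, F }  = { B, C, F } ∪ { A, B, E }
Step 3. New:
  { D }  = complement { A, B, C, E, F }
  { F }  = complement { A, B, C, D, E }
  { A, B }  = { B } ∪ { A }
  { A, C }  = { C } ∪ { A }
  { A, E }  = complement { B, C, D, F }
  { B, C }  = { B } ∪ { C }
  { B, E }  = complement { A, C, D, F }
  { B, F }  = complement { A, C, D, E }
  { C, F }  = complement { A, B, D, E }
  { D, E }  = complement { A, B, C, F }
  { B, C, D }  = { C, D } ∪ { B }
  { B, E, F }  = complement { A, C, D }
  { A, B, C, D }  = { B } ∪ { A, C, D }
  { A, B, C, E }  = { C } ∪ { A, B, E }
  { A, B, C, D, F }  = { C, D } ∪ { A, B, C, F }
Step 4: 23 new —
  { E }  = complement { A, B, C, D, F }
  { A, D }  = { A } ∪ { D }
  { A, F }  = { A } ∪ { F }
  { B, D }  = { B } ∪ { D }
  { D, F }  = complement { A, B, C, E }
  { E, F }  = complement { A, B, C, D }
  { A, B, C }  = { A, B } ∪ { C }
  { A, B, D }  = { A, B } ∪ { D }
  { A, B, F }  = { A, B } ∪ { B, F }
  { A, C, E }  = { C } ∪ { A, E }
  { A, C, F }  = { A } ∪ { C, F }
  { A, E, F }  = complement { B, C, D }
  { B, C, E }  = { B, E } ∪ { C }
  { B, D, E }  = { B, E } ∪ { D, E }
  { B, D, F }  = { B, F } ∪ { D }
  { C, D, E }  = { C, D } ∪ { D, E }
  { D, E, F }  = { F } ∪ { D, E }
  { A, C, E, F }  = { C, F } ∪ { A, E }
  { A, D, E, F }  = complement { B, C }
  { B, C, D, E }  = { B, E } ∪ { C, D }
  { B, C, E, F }  = { B, E } ∪ { B, C, F }
  { B, D, E, F }  = complement { A, C }
  { C, D, E, F }  = complement { A, B }
Step 5 (4 new):
  { C, E }  = { E } ∪ { C }
  { A, D, F }  = complement { B, C, E }
  { C, E, F }  = complement { A, B, D }
  { A, B, D, F }  = { B, D, F } ∪ { A, F }
Step 6: no new sets; the family is a σ-algebra.

Hence σ(𝒜) has 64 members: { {}, { A }, { B }, { C }, { D }, { E }, { F }, { A, B }, { A, C }, { A, D }, { A, E }, { A, F }, { B, C }, { B, D }, { B, E }, { B, F }, { C, D }, { C, E }, { C, F }, { D, E }, { D, F }, { E, F }, { A, B, C }, { A, B, D }, { A, B, E }, { A, B, F }, { A, C, D }, { A, C, E }, { A, C, F }, { A, D, E }, { A, D, F }, { A, E, F }, { B, C, D }, { B, C, E }, { B, C, F }, { B, D, E }, { B, D, F }, { B, E, F }, { C, D, E }, { C, D, F }, { C, E, F }, { D, E, F }, { A, B, C, D }, { A, B, C, E }, { A, B, C, F }, { A, B, D, E }, { A, B, D, F }, { A, B, E, F }, { A, C, D, E }, { A, C, D, F }, { A, C, E, F }, { A, D, E, F }, { B, C, D, E }, { B, C, D, F }, { B, C, E, F }, { B, D, E, F }, { C, D, E, F }, { A, B, C, D, E }, { A, B, C, D, F }, { A, B, C, E, F }, { A, B, D, E, F }, { A, C, D, E, F }, { B, C, D, E, F }, X }.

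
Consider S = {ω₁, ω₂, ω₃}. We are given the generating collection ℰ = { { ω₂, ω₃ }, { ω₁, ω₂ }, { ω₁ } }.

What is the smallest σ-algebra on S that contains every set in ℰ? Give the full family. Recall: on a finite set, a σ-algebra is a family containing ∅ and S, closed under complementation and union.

Seed the family with ℰ together with ∅ and S: { {}, { ω₁ }, { ω₁, ω₂ }, { ω₂, ω₃ }, S }.
Step 1: 1 new —
  { ω₃ }  = S∖{ ω₁, ω₂ }
  |family| = 6
Step 2: +1 →
  { ω₁, ω₃ }  = { ω₃ } ∪ { ω₁ }
  |family| = 7
Step 3: 1 new —
  { ω₂ }  = S∖{ ω₁, ω₃ }
  |family| = 8
After Step 4 the family is unchanged; done.

|σ(ℰ)| = 8.  σ(ℰ) = { {}, { ω₁ }, { ω₂ }, { ω₃ }, { ω₁, ω₂ }, { ω₁, ω₃ }, { ω₂, ω₃ }, S }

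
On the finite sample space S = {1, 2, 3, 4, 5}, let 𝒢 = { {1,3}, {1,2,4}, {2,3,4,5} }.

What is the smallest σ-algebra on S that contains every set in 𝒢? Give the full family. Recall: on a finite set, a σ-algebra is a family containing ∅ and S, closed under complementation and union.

Take S₀ = 𝒢 ∪ {∅, S} = { {}, {1,3}, {1,2,4}, {2,3,4,5}, S }.
Step 1. New:
  {1}  = ᶜ of {2,3,4,5}
  {3,5}  = ᶜ of {1,2,4}
  {2,4,5}  = ᶜ of {1,3}
  {1,2,3,4}  = {1,3} ∪ {1,2,4}
  — 9 sets.
Step 2: 3 new —
  {5}  = ᶜ of {1,2,3,4}
  {1,3,5}  = {1,3} ∪ {3,5}
  {1,2,4,5}  = {1,2,4} ∪ {2,4,5}
  — 12 sets.
Step 3. New:
  {3}  = ᶜ of {1,2,4,5}
  {1,5}  = {5} ∪ {1}
  {2,4}  = ᶜ of {1,3,5}
  — 15 sets.
Step 4. New:
  {2,3,4}  = ᶜ of {1,5}
  — 16 sets.
Step 5: closed — nothing new.

σ(𝒢) = { {}, {1}, {3}, {5}, {1,3}, {1,5}, {2,4}, {3,5}, {1,2,4}, {1,3,5}, {2,3,4}, {2,4,5}, {1,2,3,4}, {1,2,4,5}, {2,3,4,5}, S }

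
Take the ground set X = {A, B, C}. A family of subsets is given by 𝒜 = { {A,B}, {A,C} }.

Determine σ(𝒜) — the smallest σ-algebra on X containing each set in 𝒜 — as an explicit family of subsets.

σ(𝒜) = { {}, {A}, {B}, {C}, {A,B}, {A,C}, {B,C}, X }

Working:
Start: 𝒜 ∪ {∅, X} = { {}, {A,B}, {A,C}, X }.
Round 1 (2 new):
  {B}  = X∖{A,C}
  {C}  = X∖{A,B}
  — 6 sets.
Round 2: 1 new —
  {B,C}  = {C} ∪ {B}
  — 7 sets.
Round 3. New:
  {A}  = X∖{B,C}
  — 8 sets.
Round 4: closed — nothing new.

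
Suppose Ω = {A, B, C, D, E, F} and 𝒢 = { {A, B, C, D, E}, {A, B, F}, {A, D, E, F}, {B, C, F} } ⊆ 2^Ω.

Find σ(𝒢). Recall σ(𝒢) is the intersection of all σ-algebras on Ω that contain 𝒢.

Begin from { {}, {A, B, F}, {B, C, F}, {A, D, E, F}, {A, B, C, D, E}, Ω } (that is, 𝒢 plus ∅ and Ω).
Iteration 1 (6 new):
  {F}  = Ω∖{A, B, C, D, E}
  {B, C}  = Ω∖{A, D, E, F}
  {A, D, E}  = Ω∖{B, C, F}
  {C, D, E}  = Ω∖{A, B, F}
  {A, B, C, F}  = {B, C, F} ∪ {A, B, F}
  {A, B, D, E, F}  = {A, D, E, F} ∪ {A, B, F}
  [12 total]
Iteration 2 adds 7:
  {C}  = Ω∖{A, B, D, E, F}
  {D, E}  = Ω∖{A, B, C, F}
  {A, C, D, E}  = {A, D, E} ∪ {C, D, E}
  {B, C, D, E}  = {C, D, E} ∪ {B, C}
  {C, D, E, F}  = {C, D, E} ∪ {F}
  {A, C, D, E, F}  = {C, D, E} ∪ {A, D, E, F}
  {B, C, D, E, F}  = {C, D, E} ∪ {B, C, F}
  [19 total]
Iteration 3. New:
  {A}  = Ω∖{B, C, D, E, F}
  {B}  = Ω∖{A, C, D, E, F}
  {A, B}  = Ω∖{C, D, E, F}
  {A, F}  = Ω∖{B, C, D, E}
  {B, F}  = Ω∖{A, C, D, E}
  {C, F}  = {F} ∪ {C}
  {D, E, F}  = {D, E} ∪ {F}
  [26 total]
Iteration 4. New:
  {A, C}  = {C} ∪ {A}
  {A, B, C}  = Ω∖{D, E, F}
  {A, C, F}  = {A, F} ∪ {C}
  {B, D, E}  = {B} ∪ {D, E}
  {A, B, D, E}  = Ω∖{C, F}
  {B, D, E, F}  = {B} ∪ {D, E, F}
  [32 total]
Iteration 5: stable.

|σ(𝒢)| = 32.  σ(𝒢) = { {}, {A}, {B}, {C}, {F}, {A, B}, {A, C}, {A, F}, {B, C}, {B, F}, {C, F}, {D, E}, {A, B, C}, {A, B, F}, {A, C, F}, {A, D, E}, {B, C, F}, {B, D, E}, {C, D, E}, {D, E, F}, {A, B, C, F}, {A, B, D, E}, {A, C, D, E}, {A, D, E, F}, {B, C, D, E}, {B, D, E, F}, {C, D, E, F}, {A, B, C, D, E}, {A, B, D, E, F}, {A, C, D, E, F}, {B, C, D, E, F}, Ω }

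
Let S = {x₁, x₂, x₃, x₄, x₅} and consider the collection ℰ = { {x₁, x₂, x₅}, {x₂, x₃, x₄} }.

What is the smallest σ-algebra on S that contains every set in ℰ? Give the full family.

Start: ℰ ∪ {∅, S} = { ∅, {x₁, x₂, x₅}, {x₂, x₃, x₄}, S }.
Pass 1. New:
  {x₁, x₅}  = complement {x₂, x₃, x₄}
  {x₃, x₄}  = complement {x₁, x₂, x₅}
  (now 6)
Pass 2. New:
  {x₁, x₃, x₄, x₅}  = {x₃, x₄} ∪ {x₁, x₅}
  (now 7)
Pass 3. New:
  {x₂}  = complement {x₁, x₃, x₄, x₅}
  (now 8)
Pass 4 adds nothing — fixpoint reached.

Therefore σ(ℰ) = { ∅, {x₂}, {x₁, x₅}, {x₃, x₄}, {x₁, x₂, x₅}, {x₂, x₃, x₄}, {x₁, x₃, x₄, x₅}, S } (|σ(ℰ)| = 8).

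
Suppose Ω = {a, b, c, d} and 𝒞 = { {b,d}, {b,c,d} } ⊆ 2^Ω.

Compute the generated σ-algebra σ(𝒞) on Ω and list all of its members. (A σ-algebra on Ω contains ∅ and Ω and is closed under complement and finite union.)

|σ(𝒞)| = 8.  σ(𝒞) = { {}, {a}, {c}, {a,c}, {b,d}, {a,b,d}, {b,c,d}, Ω }

Working:
Begin from { {}, {b,d}, {b,c,d}, Ω } (that is, 𝒞 plus ∅ and Ω).
Step 1 adds 2:
  {a}  = ᶜ of {b,c,d}
  {a,c}  = ᶜ of {b,d}
  — 6 sets.
Step 2 (1 new):
  {a,b,d}  = {b,d} ∪ {a}
  — 7 sets.
Step 3. New:
  {c}  = ᶜ of {a,b,d}
  — 8 sets.
Step 4: closed — nothing new.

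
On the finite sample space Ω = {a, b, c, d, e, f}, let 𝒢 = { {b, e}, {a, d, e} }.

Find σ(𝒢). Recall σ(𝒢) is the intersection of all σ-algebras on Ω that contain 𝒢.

Seed the family with 𝒢 together with ∅ and Ω: { {}, {b, e}, {a, d, e}, Ω }.
Step 1 adds 3:
  {b, c, f}  = Ω∖{a, d, e}
  {a, b, d, e}  = {b, e} ∪ {a, d, e}
  {a, c, d, f}  = Ω∖{b, e}
  (now 7)
Step 2. New:
  {c, f}  = Ω∖{a, b, d, e}
  {b, c, e, f}  = {b, e} ∪ {b, c, f}
  {a, b, c, d, f}  = {a, c, d, f} ∪ {b, c, f}
  {a, c, d, e, f}  = {a, d, e} ∪ {a, c, d, f}
  (now 11)
Step 3 (3 new):
  {b}  = Ω∖{a, c, d, e, f}
  {e}  = Ω∖{a, b, c, d, f}
  {a, d}  = Ω∖{b, c, e, f}
  (now 14)
Step 4: +2 →
  {a, b, d}  = {a, d} ∪ {b}
  {c, e, f}  = {c, f} ∪ {e}
  (now 16)
Step 5: stable.

Hence σ(𝒢) has 16 members: { {}, {b}, {e}, {a, d}, {b, e}, {c, f}, {a, b, d}, {a, d, e}, {b, c, f}, {c, e, f}, {a, b, d, e}, {a, c, d, f}, {b, c, e, f}, {a, b, c, d, f}, {a, c, d, e, f}, Ω }.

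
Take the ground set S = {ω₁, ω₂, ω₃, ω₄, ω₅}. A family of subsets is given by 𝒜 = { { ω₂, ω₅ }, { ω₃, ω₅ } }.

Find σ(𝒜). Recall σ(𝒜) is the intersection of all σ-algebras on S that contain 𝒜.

σ(𝒜) = { {}, { ω₂ }, { ω₃ }, { ω₅ }, { ω₁, ω₄ }, { ω₂, ω₃ }, { ω₂, ω₅ }, { ω₃, ω₅ }, { ω₁, ω₂, ω₄ }, { ω₁, ω₃, ω₄ }, { ω₁, ω₄, ω₅ }, { ω₂, ω₃, ω₅ }, { ω₁, ω₂, ω₃, ω₄ }, { ω₁, ω₂, ω₄, ω₅ }, { ω₁, ω₃, ω₄, ω₅ }, S }

Trace:
Start: 𝒜 ∪ {∅, S} = { {}, { ω₂, ω₅ }, { ω₃, ω₅ }, S }.
Step 1 adds 3:
  { ω₁, ω₂, ω₄ }  = { ω₃, ω₅ }ᶜ
  { ω₁, ω₃, ω₄ }  = { ω₂, ω₅ }ᶜ
  { ω₂, ω₃, ω₅ }  = { ω₃, ω₅ } ∪ { ω₂, ω₅ }
  |family| = 7
Step 2: +4 →
  { ω₁, ω₄ }  = { ω₂, ω₃, ω₅ }ᶜ
  { ω₁, ω₂, ω₃, ω₄ }  = { ω₁, ω₃, ω₄ } ∪ { ω₁, ω₂, ω₄ }
  { ω₁, ω₂, ω₄, ω₅ }  = { ω₂, ω₅ } ∪ { ω₁, ω₂, ω₄ }
  { ω₁, ω₃, ω₄, ω₅ }  = { ω₁, ω₃, ω₄ } ∪ { ω₃, ω₅ }
  |family| = 11
Step 3 (3 new):
  { ω₂ }  = { ω₁, ω₃, ω₄, ω₅ }ᶜ
  { ω₃ }  = { ω₁, ω₂, ω₄, ω₅ }ᶜ
  { ω₅ }  = { ω₁, ω₂, ω₃, ω₄ }ᶜ
  |family| = 14
Step 4: 2 new —
  { ω₂, ω₃ }  = { ω₃ } ∪ { ω₂ }
  { ω₁, ω₄, ω₅ }  = { ω₁, ω₄ } ∪ { ω₅ }
  |family| = 16
After Step 5 the family is unchanged; done.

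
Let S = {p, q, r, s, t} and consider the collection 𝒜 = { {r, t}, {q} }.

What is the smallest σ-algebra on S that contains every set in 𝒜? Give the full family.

Begin from { {}, {q}, {r, t}, S } (that is, 𝒜 plus ∅ and S).
Round 1 (3 new):
  {p, q, s}  = ᶜ of {r, t}
  {q, r, t}  = {r, t} ∪ {q}
  {p, r, s, t}  = ᶜ of {q}
  (now 7)
Round 2 adds 1:
  {p, s}  = ᶜ of {q, r, t}
  (now 8)
Round 3: stable.

Therefore σ(𝒜) = { {}, {q}, {p, s}, {r, t}, {p, q, s}, {q, r, t}, {p, r, s, t}, S } (|σ(𝒜)| = 8).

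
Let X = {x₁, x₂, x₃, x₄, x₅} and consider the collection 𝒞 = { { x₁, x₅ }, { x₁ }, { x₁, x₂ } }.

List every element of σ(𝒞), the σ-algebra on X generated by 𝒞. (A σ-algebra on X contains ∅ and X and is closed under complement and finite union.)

σ(𝒞) = { {}, { x₁ }, { x₂ }, { x₅ }, { x₁, x₂ }, { x₁, x₅ }, { x₂, x₅ }, { x₃, x₄ }, { x₁, x₂, x₅ }, { x₁, x₃, x₄ }, { x₂, x₃, x₄ }, { x₃, x₄, x₅ }, { x₁, x₂, x₃, x₄ }, { x₁, x₃, x₄, x₅ }, { x₂, x₃, x₄, x₅ }, X }

Trace:
Take S₀ = 𝒞 ∪ {∅, X} = { {}, { x₁ }, { x₁, x₂ }, { x₁, x₅ }, X }.
Iteration 1: 4 new —
  { x₁, x₂, x₅ }  = { x₁, x₂ } ∪ { x₁, x₅ }
  { x₂, x₃, x₄ }  = X∖{ x₁, x₅ }
  { x₃, x₄, x₅ }  = X∖{ x₁, x₂ }
  { x₂, x₃, x₄, x₅ }  = X∖{ x₁ }
  [9 total]
Iteration 2. New:
  { x₃, x₄ }  = X∖{ x₁, x₂, x₅ }
  { x₁, x₂, x₃, x₄ }  = { x₁, x₂ } ∪ { x₂, x₃, x₄ }
  { x₁, x₃, x₄, x₅ }  = { x₃, x₄, x₅ } ∪ { x₁, x₅ }
  [12 total]
Iteration 3: 3 new —
  { x₂ }  = X∖{ x₁, x₃, x₄, x₅ }
  { x₅ }  = X∖{ x₁, x₂, x₃, x₄ }
  { x₁, x₃, x₄ }  = { x₃, x₄ } ∪ { x₁ }
  [15 total]
Iteration 4: 1 new —
  { x₂, x₅ }  = X∖{ x₁, x₃, x₄ }
  [16 total]
Iteration 5: stable.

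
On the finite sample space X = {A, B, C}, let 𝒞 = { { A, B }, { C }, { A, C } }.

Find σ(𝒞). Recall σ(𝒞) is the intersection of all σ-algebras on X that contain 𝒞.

σ(𝒞) (8 sets): { {  }, { A }, { B }, { C }, { A, B }, { A, C }, { B, C }, X }

Derivation:
Initial family (5 sets): { {  }, { C }, { A, B }, { A, C }, X }.
Iteration 1: +1 →
  { B }  = ᶜ of { A, C }
  — 6 sets.
Iteration 2: +1 →
  { B, C }  = { C } ∪ { B }
  — 7 sets.
Iteration 3 (1 new):
  { A }  = ᶜ of { B, C }
  — 8 sets.
Iteration 4: no new sets; the family is a σ-algebra.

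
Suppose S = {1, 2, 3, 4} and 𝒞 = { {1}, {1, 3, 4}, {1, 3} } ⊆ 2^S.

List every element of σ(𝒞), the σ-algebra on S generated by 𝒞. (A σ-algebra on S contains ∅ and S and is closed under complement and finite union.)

Initial family (5 sets): { ∅, {1}, {1, 3}, {1, 3, 4}, S }.
Step 1. New:
  {2}  = complement {1, 3, 4}
  {2, 4}  = complement {1, 3}
  {2, 3, 4}  = complement {1}
  (now 8)
Step 2: 3 new —
  {1, 2}  = {2} ∪ {1}
  {1, 2, 3}  = {2} ∪ {1, 3}
  {1, 2, 4}  = {2, 4} ∪ {1}
  (now 11)
Step 3 (3 new):
  {3}  = complement {1, 2, 4}
  {4}  = complement {1, 2, 3}
  {3, 4}  = complement {1, 2}
  (now 14)
Step 4 adds 2:
  {1, 4}  = {4} ∪ {1}
  {2, 3}  = {3} ∪ {2}
  (now 16)
Step 5 adds nothing — fixpoint reached.

σ(𝒞) = { ∅, {1}, {2}, {3}, {4}, {1, 2}, {1, 3}, {1, 4}, {2, 3}, {2, 4}, {3, 4}, {1, 2, 3}, {1, 2, 4}, {1, 3, 4}, {2, 3, 4}, S }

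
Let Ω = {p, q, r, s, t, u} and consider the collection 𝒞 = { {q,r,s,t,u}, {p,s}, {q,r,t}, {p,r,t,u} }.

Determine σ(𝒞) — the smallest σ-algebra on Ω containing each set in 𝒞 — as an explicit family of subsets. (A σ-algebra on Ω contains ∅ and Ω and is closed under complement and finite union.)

σ(𝒞) (32 sets): { {}, {p}, {q}, {s}, {u}, {p,q}, {p,s}, {p,u}, {q,s}, {q,u}, {r,t}, {s,u}, {p,q,s}, {p,q,u}, {p,r,t}, {p,s,u}, {q,r,t}, {q,s,u}, {r,s,t}, {r,t,u}, {p,q,r,t}, {p,q,s,u}, {p,r,s,t}, {p,r,t,u}, {q,r,s,t}, {q,r,t,u}, {r,s,t,u}, {p,q,r,s,t}, {p,q,r,t,u}, {p,r,s,t,u}, {q,r,s,t,u}, Ω }

Working:
Start: 𝒞 ∪ {∅, Ω} = { {}, {p,s}, {q,r,t}, {p,r,t,u}, {q,r,s,t,u}, Ω }.
Step 1. New:
  {p}  = ᶜ of {q,r,s,t,u}
  {q,s}  = ᶜ of {p,r,t,u}
  {p,s,u}  = ᶜ of {q,r,t}
  {q,r,t,u}  = ᶜ of {p,s}
  {p,q,r,s,t}  = {q,r,t} ∪ {p,s}
  {p,q,r,t,u}  = {p,r,t,u} ∪ {q,r,t}
  {p,r,s,t,u}  = {p,r,t,u} ∪ {p,s}
  [13 total]
Step 2 adds 7:
  {q}  = ᶜ of {p,r,s,t,u}
  {s}  = ᶜ of {p,q,r,t,u}
  {u}  = ᶜ of {p,q,r,s,t}
  {p,q,s}  = {p,s} ∪ {q,s}
  {p,q,r,t}  = {q,r,t} ∪ {p}
  {p,q,s,u}  = {p,s,u} ∪ {q,s}
  {q,r,s,t}  = {q,r,t} ∪ {q,s}
  [20 total]
Step 3 (7 new):
  {p,q}  = {q} ∪ {p}
  {p,u}  = ᶜ of {q,r,s,t}
  {q,u}  = {q} ∪ {u}
  {r,t}  = ᶜ of {p,q,s,u}
  {s,u}  = ᶜ of {p,q,r,t}
  {q,s,u}  = {q,s} ∪ {u}
  {r,t,u}  = ᶜ of {p,q,s}
  [27 total]
Step 4: +5 →
  {p,q,u}  = {p,q} ∪ {p,u}
  {p,r,t}  = ᶜ of {q,s,u}
  {r,s,t}  = {s} ∪ {r,t}
  {p,r,s,t}  = ᶜ of {q,u}
  {r,s,t,u}  = ᶜ of {p,q}
  [32 total]
Step 5: stable.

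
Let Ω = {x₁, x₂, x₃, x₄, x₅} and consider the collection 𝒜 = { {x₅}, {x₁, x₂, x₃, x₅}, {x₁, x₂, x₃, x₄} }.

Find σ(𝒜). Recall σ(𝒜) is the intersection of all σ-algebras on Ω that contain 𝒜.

Initial family (5 sets): { ∅, {x₅}, {x₁, x₂, x₃, x₄}, {x₁, x₂, x₃, x₅}, Ω }.
Iteration 1 adds 1:
  {x₄}  = {x₁, x₂, x₃, x₅}ᶜ
Iteration 2 adds 1:
  {x₄, x₅}  = {x₄} ∪ {x₅}
Iteration 3: +1 →
  {x₁, x₂, x₃}  = {x₄, x₅}ᶜ
Iteration 4: already closed under ᶜ and ∪.

σ(𝒜) = { ∅, {x₄}, {x₅}, {x₄, x₅}, {x₁, x₂, x₃}, {x₁, x₂, x₃, x₄}, {x₁, x₂, x₃, x₅}, Ω }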